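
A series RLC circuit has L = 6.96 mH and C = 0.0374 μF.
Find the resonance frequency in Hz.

Step 1 — Resonance condition Im(Z)=0 gives ω₀ = 1/√(LC).
Step 2 — ω₀ = 1/√(0.00696·3.74e-08) = 6.198e+04 rad/s.
Step 3 — f₀ = ω₀/(2π) = 9865 Hz.

f₀ = 9865 Hz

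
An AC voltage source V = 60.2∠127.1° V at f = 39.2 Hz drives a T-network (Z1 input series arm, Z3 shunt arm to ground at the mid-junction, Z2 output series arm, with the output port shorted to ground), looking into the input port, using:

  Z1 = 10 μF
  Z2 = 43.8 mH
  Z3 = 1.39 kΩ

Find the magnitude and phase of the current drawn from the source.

Step 1 — Angular frequency: ω = 2π·f = 2π·39.2 = 246.3 rad/s.
Step 2 — Component impedances:
  Z1: Z = 1/(jωC) = -j/(ω·C) = 0 - j406 Ω
  Z2: Z = jωL = j·246.3·0.0438 = 0 + j10.79 Ω
  Z3: Z = R = 1390 Ω
Step 3 — With the output port shorted to ground, the output series arm Z2 runs from the junction to ground; the shunt arm Z3 also runs from the junction to ground. They appear in parallel: Z3 || Z2 = 0.08372 + j10.79 Ω.
Step 4 — Series with input arm Z1: Z_in = Z1 + (Z3 || Z2) = 0.08372 - j395.2 Ω = 395.2∠-90.0° Ω.
Step 5 — Source phasor: V = 60.2∠127.1° V = -36.31 + j48.01 V.
Step 6 — Ohm's law: I = V / Z_total = (-36.31 + j48.01) / (0.08372 - j395.2) = -0.1215 - j0.09185 A.
Step 7 — Convert to polar: |I| = 0.1523 A, ∠I = -142.9°.

I = 0.1523∠-142.9° A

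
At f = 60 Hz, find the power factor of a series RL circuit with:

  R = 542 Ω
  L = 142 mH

Step 1 — Angular frequency: ω = 2π·f = 2π·60 = 377 rad/s.
Step 2 — Component impedances:
  R: Z = R = 542 Ω
  L: Z = jωL = j·377·0.142 = 0 + j53.53 Ω
Step 3 — Series combination: Z_total = R + L = 542 + j53.53 Ω = 544.6∠5.6° Ω.
Step 4 — Power factor: PF = cos(φ) = Re(Z)/|Z| = 542/544.6 = 0.9952.
Step 5 — Type: Im(Z) = 53.53 ⇒ lagging (phase φ = 5.6°).

PF = 0.9952 (lagging, φ = 5.6°)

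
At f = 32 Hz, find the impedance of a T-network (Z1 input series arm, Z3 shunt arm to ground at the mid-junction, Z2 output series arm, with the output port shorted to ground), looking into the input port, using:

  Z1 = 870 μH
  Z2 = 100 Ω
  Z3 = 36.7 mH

Step 1 — Angular frequency: ω = 2π·f = 2π·32 = 201.1 rad/s.
Step 2 — Component impedances:
  Z1: Z = jωL = j·201.1·0.00087 = 0 + j0.1749 Ω
  Z2: Z = R = 100 Ω
  Z3: Z = jωL = j·201.1·0.0367 = 0 + j7.379 Ω
Step 3 — With the output port shorted to ground, the output series arm Z2 runs from the junction to ground; the shunt arm Z3 also runs from the junction to ground. They appear in parallel: Z3 || Z2 = 0.5415 + j7.339 Ω.
Step 4 — Series with input arm Z1: Z_in = Z1 + (Z3 || Z2) = 0.5415 + j7.514 Ω = 7.533∠85.9° Ω.

Z = 0.5415 + j7.514 Ω = 7.533∠85.9° Ω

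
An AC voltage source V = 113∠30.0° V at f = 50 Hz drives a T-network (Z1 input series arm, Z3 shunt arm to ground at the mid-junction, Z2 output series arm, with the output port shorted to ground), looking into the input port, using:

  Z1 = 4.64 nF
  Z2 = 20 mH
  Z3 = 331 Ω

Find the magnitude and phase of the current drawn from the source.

Step 1 — Angular frequency: ω = 2π·f = 2π·50 = 314.2 rad/s.
Step 2 — Component impedances:
  Z1: Z = 1/(jωC) = -j/(ω·C) = 0 - j6.86e+05 Ω
  Z2: Z = jωL = j·314.2·0.02 = 0 + j6.283 Ω
  Z3: Z = R = 331 Ω
Step 3 — With the output port shorted to ground, the output series arm Z2 runs from the junction to ground; the shunt arm Z3 also runs from the junction to ground. They appear in parallel: Z3 || Z2 = 0.1192 + j6.281 Ω.
Step 4 — Series with input arm Z1: Z_in = Z1 + (Z3 || Z2) = 0.1192 - j6.86e+05 Ω = 6.86e+05∠-90.0° Ω.
Step 5 — Source phasor: V = 113∠30.0° V = 97.86 + j56.5 V.
Step 6 — Ohm's law: I = V / Z_total = (97.86 + j56.5) / (0.1192 - j6.86e+05) = -8.236e-05 + j0.0001427 A.
Step 7 — Convert to polar: |I| = 0.0001647 A, ∠I = 120.0°.

I = 0.0001647∠120.0° A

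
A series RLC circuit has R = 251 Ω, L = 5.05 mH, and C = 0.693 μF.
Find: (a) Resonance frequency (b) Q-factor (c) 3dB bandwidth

Step 1 — Resonance: ω₀ = 1/√(LC) = 1/√(0.00505·6.93e-07) = 1.69e+04 rad/s.
Step 2 — f₀ = ω₀/(2π) = 2690 Hz.
Step 3 — Series Q: Q = ω₀L/R = 1.69e+04·0.00505/251 = 0.3401.
Step 4 — Bandwidth: Δω = ω₀/Q = 4.97e+04 rad/s; BW = Δω/(2π) = 7910 Hz.

(a) f₀ = 2690 Hz  (b) Q = 0.3401  (c) BW = 7910 Hz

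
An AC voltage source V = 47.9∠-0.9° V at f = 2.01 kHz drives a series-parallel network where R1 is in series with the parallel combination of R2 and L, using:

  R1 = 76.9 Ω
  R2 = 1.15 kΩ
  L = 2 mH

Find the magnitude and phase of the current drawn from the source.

Step 1 — Angular frequency: ω = 2π·f = 2π·2010 = 1.263e+04 rad/s.
Step 2 — Component impedances:
  R1: Z = R = 76.9 Ω
  R2: Z = R = 1150 Ω
  L: Z = jωL = j·1.263e+04·0.002 = 0 + j25.26 Ω
Step 3 — Parallel branch: R2 || L = 1/(1/R2 + 1/L) = 0.5545 + j25.25 Ω.
Step 4 — Series with R1: Z_total = R1 + (R2 || L) = 77.45 + j25.25 Ω = 81.47∠18.1° Ω.
Step 5 — Source phasor: V = 47.9∠-0.9° V = 47.89 - j0.7524 V.
Step 6 — Ohm's law: I = V / Z_total = (47.89 - j0.7524) / (77.45 + j25.25) = 0.5561 - j0.191 A.
Step 7 — Convert to polar: |I| = 0.588 A, ∠I = -19.0°.

I = 0.588∠-19.0° A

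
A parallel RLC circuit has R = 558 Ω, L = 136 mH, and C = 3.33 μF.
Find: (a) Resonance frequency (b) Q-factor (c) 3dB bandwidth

Step 1 — Resonance: ω₀ = 1/√(LC) = 1/√(0.136·3.33e-06) = 1486 rad/s.
Step 2 — f₀ = ω₀/(2π) = 236.5 Hz.
Step 3 — Parallel Q: Q = R/(ω₀L) = 558/(1486·0.136) = 2.761.
Step 4 — Bandwidth: Δω = ω₀/Q = 538.2 rad/s; BW = Δω/(2π) = 85.65 Hz.

(a) f₀ = 236.5 Hz  (b) Q = 2.761  (c) BW = 85.65 Hz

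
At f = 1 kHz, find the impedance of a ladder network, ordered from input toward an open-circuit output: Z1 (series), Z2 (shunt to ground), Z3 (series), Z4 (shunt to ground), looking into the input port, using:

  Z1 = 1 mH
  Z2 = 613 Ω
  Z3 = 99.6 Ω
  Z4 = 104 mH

Step 1 — Angular frequency: ω = 2π·f = 2π·1000 = 6283 rad/s.
Step 2 — Component impedances:
  Z1: Z = jωL = j·6283·0.001 = 0 + j6.283 Ω
  Z2: Z = R = 613 Ω
  Z3: Z = R = 99.6 Ω
  Z4: Z = jωL = j·6283·0.104 = 0 + j653.5 Ω
Step 3 — Ladder network (open output): work backward from the far end, alternating series and parallel combinations. Z_in = 326.5 + j269 Ω = 423.1∠39.5° Ω.

Z = 326.5 + j269 Ω = 423.1∠39.5° Ω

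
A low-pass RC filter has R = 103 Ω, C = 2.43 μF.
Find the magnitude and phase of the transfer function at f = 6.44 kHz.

Step 1 — Angular frequency: ω = 2π·6440 = 4.046e+04 rad/s.
Step 2 — Transfer function: H(jω) = 1/(1 + jωRC).
Step 3 — Denominator: 1 + jωRC = 1 + j·4.046e+04·103·2.43e-06 = 1 + j10.13.
Step 4 — H = 0.009655 - j0.09779.
Step 5 — Magnitude: |H| = 0.09826 (-20.2 dB); phase: φ = -84.4°.

|H| = 0.09826 (-20.2 dB), φ = -84.4°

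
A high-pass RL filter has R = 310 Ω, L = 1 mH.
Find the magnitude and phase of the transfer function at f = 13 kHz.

Step 1 — Angular frequency: ω = 2π·1.3e+04 = 8.168e+04 rad/s.
Step 2 — Transfer function: H(jω) = jωL/(R + jωL).
Step 3 — Numerator jωL = j·81.68; denominator R + jωL = 310 + j81.68.
Step 4 — H = 0.06492 + j0.2464.
Step 5 — Magnitude: |H| = 0.2548 (-11.9 dB); phase: φ = 75.2°.

|H| = 0.2548 (-11.9 dB), φ = 75.2°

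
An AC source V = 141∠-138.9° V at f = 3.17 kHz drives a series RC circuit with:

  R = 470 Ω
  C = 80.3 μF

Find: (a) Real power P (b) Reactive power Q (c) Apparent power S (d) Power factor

Step 1 — Angular frequency: ω = 2π·f = 2π·3170 = 1.992e+04 rad/s.
Step 2 — Component impedances:
  R: Z = R = 470 Ω
  C: Z = 1/(jωC) = -j/(ω·C) = 0 - j0.6252 Ω
Step 3 — Series combination: Z_total = R + C = 470 - j0.6252 Ω = 470∠-0.1° Ω.
Step 4 — Source phasor: V = 141∠-138.9° V = -106.3 - j92.69 V.
Step 5 — Current: I = V / Z = -0.2258 - j0.1975 A = 0.3∠-138.8° A.
Step 6 — Complex power: S = V·I* = 42.3 - j0.05627 VA.
Step 7 — Real power: P = Re(S) = 42.3 W.
Step 8 — Reactive power: Q = Im(S) = -0.05627 VAR.
Step 9 — Apparent power: |S| = 42.3 VA.
Step 10 — Power factor: PF = P/|S| = 1 (leading).

(a) P = 42.3 W  (b) Q = -0.05627 VAR  (c) S = 42.3 VA  (d) PF = 1 (leading)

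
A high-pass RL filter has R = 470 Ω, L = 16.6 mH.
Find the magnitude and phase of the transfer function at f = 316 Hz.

Step 1 — Angular frequency: ω = 2π·316 = 1985 rad/s.
Step 2 — Transfer function: H(jω) = jωL/(R + jωL).
Step 3 — Numerator jωL = j·32.96; denominator R + jωL = 470 + j32.96.
Step 4 — H = 0.004894 + j0.06978.
Step 5 — Magnitude: |H| = 0.06995 (-23.1 dB); phase: φ = 86.0°.

|H| = 0.06995 (-23.1 dB), φ = 86.0°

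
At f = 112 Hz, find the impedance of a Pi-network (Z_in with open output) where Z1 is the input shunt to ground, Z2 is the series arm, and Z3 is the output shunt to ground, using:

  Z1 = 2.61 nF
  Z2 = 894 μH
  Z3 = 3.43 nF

Step 1 — Angular frequency: ω = 2π·f = 2π·112 = 703.7 rad/s.
Step 2 — Component impedances:
  Z1: Z = 1/(jωC) = -j/(ω·C) = 0 - j5.445e+05 Ω
  Z2: Z = jωL = j·703.7·0.000894 = 0 + j0.6291 Ω
  Z3: Z = 1/(jωC) = -j/(ω·C) = 0 - j4.143e+05 Ω
Step 3 — With open output, the series arm Z2 and the output shunt Z3 appear in series to ground: Z2 + Z3 = 0 - j4.143e+05 Ω.
Step 4 — Parallel with input shunt Z1: Z_in = Z1 || (Z2 + Z3) = 0 - j2.353e+05 Ω = 2.353e+05∠-90.0° Ω.

Z = 0 - j2.353e+05 Ω = 2.353e+05∠-90.0° Ω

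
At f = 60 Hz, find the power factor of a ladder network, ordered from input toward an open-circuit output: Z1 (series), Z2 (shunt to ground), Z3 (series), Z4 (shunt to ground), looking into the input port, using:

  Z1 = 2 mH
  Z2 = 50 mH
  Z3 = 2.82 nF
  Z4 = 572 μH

Step 1 — Angular frequency: ω = 2π·f = 2π·60 = 377 rad/s.
Step 2 — Component impedances:
  Z1: Z = jωL = j·377·0.002 = 0 + j0.754 Ω
  Z2: Z = jωL = j·377·0.05 = 0 + j18.85 Ω
  Z3: Z = 1/(jωC) = -j/(ω·C) = 0 - j9.406e+05 Ω
  Z4: Z = jωL = j·377·0.000572 = 0 + j0.2156 Ω
Step 3 — Ladder network (open output): work backward from the far end, alternating series and parallel combinations. Z_in = 0 + j19.6 Ω = 19.6∠90.0° Ω.
Step 4 — Power factor: PF = cos(φ) = Re(Z)/|Z| = 0/19.6 = 0.
Step 5 — Type: Im(Z) = 19.6 ⇒ lagging (phase φ = 90.0°).

PF = 0 (lagging, φ = 90.0°)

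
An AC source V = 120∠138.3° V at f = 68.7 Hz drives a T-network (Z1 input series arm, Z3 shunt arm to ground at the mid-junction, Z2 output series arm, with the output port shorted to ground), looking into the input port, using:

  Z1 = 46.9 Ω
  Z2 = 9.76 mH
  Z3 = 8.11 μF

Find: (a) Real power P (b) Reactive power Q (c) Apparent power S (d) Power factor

Step 1 — Angular frequency: ω = 2π·f = 2π·68.7 = 431.7 rad/s.
Step 2 — Component impedances:
  Z1: Z = R = 46.9 Ω
  Z2: Z = jωL = j·431.7·0.00976 = 0 + j4.213 Ω
  Z3: Z = 1/(jωC) = -j/(ω·C) = 0 - j285.7 Ω
Step 3 — With the output port shorted to ground, the output series arm Z2 runs from the junction to ground; the shunt arm Z3 also runs from the junction to ground. They appear in parallel: Z3 || Z2 = 0 + j4.276 Ω.
Step 4 — Series with input arm Z1: Z_in = Z1 + (Z3 || Z2) = 46.9 + j4.276 Ω = 47.09∠5.2° Ω.
Step 5 — Source phasor: V = 120∠138.3° V = -89.6 + j79.83 V.
Step 6 — Current: I = V / Z = -1.741 + j1.861 A = 2.548∠133.1° A.
Step 7 — Complex power: S = V·I* = 304.5 + j27.76 VA.
Step 8 — Real power: P = Re(S) = 304.5 W.
Step 9 — Reactive power: Q = Im(S) = 27.76 VAR.
Step 10 — Apparent power: |S| = 305.8 VA.
Step 11 — Power factor: PF = P/|S| = 0.9959 (lagging).

(a) P = 304.5 W  (b) Q = 27.76 VAR  (c) S = 305.8 VA  (d) PF = 0.9959 (lagging)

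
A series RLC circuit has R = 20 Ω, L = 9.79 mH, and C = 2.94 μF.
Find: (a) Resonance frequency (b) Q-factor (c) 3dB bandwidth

Step 1 — Resonance condition Im(Z)=0 gives ω₀ = 1/√(LC).
Step 2 — ω₀ = 1/√(0.00979·2.94e-06) = 5894 rad/s.
Step 3 — f₀ = ω₀/(2π) = 938.1 Hz.
Step 4 — Series Q: Q = ω₀L/R = 5894·0.00979/20 = 2.885.
Step 5 — 3dB bandwidth: Δω = ω₀/Q = 2043 rad/s; BW = Δω/(2π) = 325.1 Hz.

(a) f₀ = 938.1 Hz  (b) Q = 2.885  (c) BW = 325.1 Hz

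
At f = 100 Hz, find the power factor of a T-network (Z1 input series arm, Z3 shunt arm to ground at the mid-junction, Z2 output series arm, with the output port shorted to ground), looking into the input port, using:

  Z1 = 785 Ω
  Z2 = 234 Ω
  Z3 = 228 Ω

Step 1 — Angular frequency: ω = 2π·f = 2π·100 = 628.3 rad/s.
Step 2 — Component impedances:
  Z1: Z = R = 785 Ω
  Z2: Z = R = 234 Ω
  Z3: Z = R = 228 Ω
Step 3 — With the output port shorted to ground, the output series arm Z2 runs from the junction to ground; the shunt arm Z3 also runs from the junction to ground. They appear in parallel: Z3 || Z2 = 115.5 Ω.
Step 4 — Series with input arm Z1: Z_in = Z1 + (Z3 || Z2) = 900.5 Ω = 900.5∠0.0° Ω.
Step 5 — Power factor: PF = cos(φ) = Re(Z)/|Z| = 900.5/900.5 = 1.
Step 6 — Type: Im(Z) = 0 ⇒ unity (phase φ = 0.0°).

PF = 1 (unity, φ = 0.0°)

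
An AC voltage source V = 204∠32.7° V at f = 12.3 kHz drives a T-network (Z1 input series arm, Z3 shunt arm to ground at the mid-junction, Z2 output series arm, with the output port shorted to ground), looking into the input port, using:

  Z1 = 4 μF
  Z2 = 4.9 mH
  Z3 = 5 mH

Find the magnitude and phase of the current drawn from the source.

Step 1 — Angular frequency: ω = 2π·f = 2π·1.23e+04 = 7.728e+04 rad/s.
Step 2 — Component impedances:
  Z1: Z = 1/(jωC) = -j/(ω·C) = 0 - j3.235 Ω
  Z2: Z = jωL = j·7.728e+04·0.0049 = 0 + j378.7 Ω
  Z3: Z = jωL = j·7.728e+04·0.005 = 0 + j386.4 Ω
Step 3 — With the output port shorted to ground, the output series arm Z2 runs from the junction to ground; the shunt arm Z3 also runs from the junction to ground. They appear in parallel: Z3 || Z2 = 0 + j191.3 Ω.
Step 4 — Series with input arm Z1: Z_in = Z1 + (Z3 || Z2) = 0 + j188 Ω = 188∠90.0° Ω.
Step 5 — Source phasor: V = 204∠32.7° V = 171.7 + j110.2 V.
Step 6 — Ohm's law: I = V / Z_total = (171.7 + j110.2) / (0 + j188) = 0.5862 - j0.913 A.
Step 7 — Convert to polar: |I| = 1.085 A, ∠I = -57.3°.

I = 1.085∠-57.3° A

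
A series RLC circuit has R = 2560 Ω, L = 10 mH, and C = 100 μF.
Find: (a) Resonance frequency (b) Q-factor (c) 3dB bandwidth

Step 1 — Resonance: ω₀ = 1/√(LC) = 1/√(0.01·0.0001) = 1000 rad/s.
Step 2 — f₀ = ω₀/(2π) = 159.2 Hz.
Step 3 — Series Q: Q = ω₀L/R = 1000·0.01/2560 = 0.003906.
Step 4 — Bandwidth: Δω = ω₀/Q = 2.56e+05 rad/s; BW = Δω/(2π) = 4.074e+04 Hz.

(a) f₀ = 159.2 Hz  (b) Q = 0.003906  (c) BW = 4.074e+04 Hz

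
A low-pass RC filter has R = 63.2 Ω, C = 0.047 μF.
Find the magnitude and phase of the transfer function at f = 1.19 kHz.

Step 1 — Angular frequency: ω = 2π·1190 = 7477 rad/s.
Step 2 — Transfer function: H(jω) = 1/(1 + jωRC).
Step 3 — Denominator: 1 + jωRC = 1 + j·7477·63.2·4.7e-08 = 1 + j0.02221.
Step 4 — H = 0.9995 - j0.0222.
Step 5 — Magnitude: |H| = 0.9998 (-0.0 dB); phase: φ = -1.3°.

|H| = 0.9998 (-0.0 dB), φ = -1.3°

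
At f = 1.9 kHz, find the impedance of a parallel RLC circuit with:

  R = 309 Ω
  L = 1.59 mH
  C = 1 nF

Step 1 — Angular frequency: ω = 2π·f = 2π·1900 = 1.194e+04 rad/s.
Step 2 — Component impedances:
  R: Z = R = 309 Ω
  L: Z = jωL = j·1.194e+04·0.00159 = 0 + j18.98 Ω
  C: Z = 1/(jωC) = -j/(ω·C) = 0 - j8.377e+04 Ω
Step 3 — Parallel combination: 1/Z_total = 1/R + 1/L + 1/C; Z_total = 1.162 + j18.91 Ω = 18.95∠86.5° Ω.

Z = 1.162 + j18.91 Ω = 18.95∠86.5° Ω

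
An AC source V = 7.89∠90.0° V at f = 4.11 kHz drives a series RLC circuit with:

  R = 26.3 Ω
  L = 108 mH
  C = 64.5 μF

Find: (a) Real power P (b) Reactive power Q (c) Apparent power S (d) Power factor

Step 1 — Angular frequency: ω = 2π·f = 2π·4110 = 2.582e+04 rad/s.
Step 2 — Component impedances:
  R: Z = R = 26.3 Ω
  L: Z = jωL = j·2.582e+04·0.108 = 0 + j2789 Ω
  C: Z = 1/(jωC) = -j/(ω·C) = 0 - j0.6004 Ω
Step 3 — Series combination: Z_total = R + L + C = 26.3 + j2788 Ω = 2789∠89.5° Ω.
Step 4 — Source phasor: V = 7.89∠90.0° V = 0 + j7.89 V.
Step 5 — Current: I = V / Z = 0.002829 + j2.669e-05 A = 0.002829∠0.5° A.
Step 6 — Complex power: S = V·I* = 0.0002106 + j0.02232 VA.
Step 7 — Real power: P = Re(S) = 0.0002106 W.
Step 8 — Reactive power: Q = Im(S) = 0.02232 VAR.
Step 9 — Apparent power: |S| = 0.02232 VA.
Step 10 — Power factor: PF = P/|S| = 0.009432 (lagging).

(a) P = 0.0002106 W  (b) Q = 0.02232 VAR  (c) S = 0.02232 VA  (d) PF = 0.009432 (lagging)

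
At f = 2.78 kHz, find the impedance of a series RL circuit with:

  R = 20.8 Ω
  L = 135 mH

Step 1 — Angular frequency: ω = 2π·f = 2π·2780 = 1.747e+04 rad/s.
Step 2 — Component impedances:
  R: Z = R = 20.8 Ω
  L: Z = jωL = j·1.747e+04·0.135 = 0 + j2358 Ω
Step 3 — Series combination: Z_total = R + L = 20.8 + j2358 Ω = 2358∠89.5° Ω.

Z = 20.8 + j2358 Ω = 2358∠89.5° Ω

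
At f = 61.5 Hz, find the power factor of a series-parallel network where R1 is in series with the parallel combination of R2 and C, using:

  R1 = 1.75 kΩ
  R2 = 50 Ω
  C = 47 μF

Step 1 — Angular frequency: ω = 2π·f = 2π·61.5 = 386.4 rad/s.
Step 2 — Component impedances:
  R1: Z = R = 1750 Ω
  R2: Z = R = 50 Ω
  C: Z = 1/(jωC) = -j/(ω·C) = 0 - j55.06 Ω
Step 3 — Parallel branch: R2 || C = 1/(1/R2 + 1/C) = 27.4 - j24.88 Ω.
Step 4 — Series with R1: Z_total = R1 + (R2 || C) = 1777 - j24.88 Ω = 1778∠-0.8° Ω.
Step 5 — Power factor: PF = cos(φ) = Re(Z)/|Z| = 1777.4/1777.6 = 0.9999.
Step 6 — Type: Im(Z) = -24.88 ⇒ leading (phase φ = -0.8°).

PF = 0.9999 (leading, φ = -0.8°)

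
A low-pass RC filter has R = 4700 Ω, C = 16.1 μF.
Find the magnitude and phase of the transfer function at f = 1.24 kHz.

Step 1 — Angular frequency: ω = 2π·1240 = 7791 rad/s.
Step 2 — Transfer function: H(jω) = 1/(1 + jωRC).
Step 3 — Denominator: 1 + jωRC = 1 + j·7791·4700·1.61e-05 = 1 + j589.6.
Step 4 — H = 2.877e-06 - j0.001696.
Step 5 — Magnitude: |H| = 0.001696 (-55.4 dB); phase: φ = -89.9°.

|H| = 0.001696 (-55.4 dB), φ = -89.9°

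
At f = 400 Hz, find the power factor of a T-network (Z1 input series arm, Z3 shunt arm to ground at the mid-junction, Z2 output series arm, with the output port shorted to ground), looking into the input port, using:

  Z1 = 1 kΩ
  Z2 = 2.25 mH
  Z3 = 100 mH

Step 1 — Angular frequency: ω = 2π·f = 2π·400 = 2513 rad/s.
Step 2 — Component impedances:
  Z1: Z = R = 1000 Ω
  Z2: Z = jωL = j·2513·0.00225 = 0 + j5.655 Ω
  Z3: Z = jωL = j·2513·0.1 = 0 + j251.3 Ω
Step 3 — With the output port shorted to ground, the output series arm Z2 runs from the junction to ground; the shunt arm Z3 also runs from the junction to ground. They appear in parallel: Z3 || Z2 = 0 + j5.53 Ω.
Step 4 — Series with input arm Z1: Z_in = Z1 + (Z3 || Z2) = 1000 + j5.53 Ω = 1000∠0.3° Ω.
Step 5 — Power factor: PF = cos(φ) = Re(Z)/|Z| = 1000/1000 = 1.
Step 6 — Type: Im(Z) = 5.53 ⇒ lagging (phase φ = 0.3°).

PF = 1 (lagging, φ = 0.3°)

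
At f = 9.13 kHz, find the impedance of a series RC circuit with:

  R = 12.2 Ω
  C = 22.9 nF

Step 1 — Angular frequency: ω = 2π·f = 2π·9130 = 5.737e+04 rad/s.
Step 2 — Component impedances:
  R: Z = R = 12.2 Ω
  C: Z = 1/(jωC) = -j/(ω·C) = 0 - j761.2 Ω
Step 3 — Series combination: Z_total = R + C = 12.2 - j761.2 Ω = 761.3∠-89.1° Ω.

Z = 12.2 - j761.2 Ω = 761.3∠-89.1° Ω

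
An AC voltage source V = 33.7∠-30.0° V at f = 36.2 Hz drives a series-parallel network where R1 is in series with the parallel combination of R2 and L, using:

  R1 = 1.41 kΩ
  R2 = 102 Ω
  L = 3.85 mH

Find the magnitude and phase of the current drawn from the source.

Step 1 — Angular frequency: ω = 2π·f = 2π·36.2 = 227.5 rad/s.
Step 2 — Component impedances:
  R1: Z = R = 1410 Ω
  R2: Z = R = 102 Ω
  L: Z = jωL = j·227.5·0.00385 = 0 + j0.8757 Ω
Step 3 — Parallel branch: R2 || L = 1/(1/R2 + 1/L) = 0.007517 + j0.8756 Ω.
Step 4 — Series with R1: Z_total = R1 + (R2 || L) = 1410 + j0.8756 Ω = 1410∠0.0° Ω.
Step 5 — Source phasor: V = 33.7∠-30.0° V = 29.19 - j16.85 V.
Step 6 — Ohm's law: I = V / Z_total = (29.19 - j16.85) / (1410 + j0.8756) = 0.02069 - j0.01196 A.
Step 7 — Convert to polar: |I| = 0.0239 A, ∠I = -30.0°.

I = 0.0239∠-30.0° A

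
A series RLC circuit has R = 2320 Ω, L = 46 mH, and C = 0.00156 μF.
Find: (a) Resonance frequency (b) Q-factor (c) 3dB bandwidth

Step 1 — Resonance condition Im(Z)=0 gives ω₀ = 1/√(LC).
Step 2 — ω₀ = 1/√(0.046·1.56e-09) = 1.18e+05 rad/s.
Step 3 — f₀ = ω₀/(2π) = 1.879e+04 Hz.
Step 4 — Series Q: Q = ω₀L/R = 1.18e+05·0.046/2320 = 2.341.
Step 5 — 3dB bandwidth: Δω = ω₀/Q = 5.043e+04 rad/s; BW = Δω/(2π) = 8027 Hz.

(a) f₀ = 1.879e+04 Hz  (b) Q = 2.341  (c) BW = 8027 Hz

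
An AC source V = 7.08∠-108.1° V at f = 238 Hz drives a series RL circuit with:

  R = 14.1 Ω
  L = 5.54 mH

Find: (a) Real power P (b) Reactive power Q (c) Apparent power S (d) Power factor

Step 1 — Angular frequency: ω = 2π·f = 2π·238 = 1495 rad/s.
Step 2 — Component impedances:
  R: Z = R = 14.1 Ω
  L: Z = jωL = j·1495·0.00554 = 0 + j8.285 Ω
Step 3 — Series combination: Z_total = R + L = 14.1 + j8.285 Ω = 16.35∠30.4° Ω.
Step 4 — Source phasor: V = 7.08∠-108.1° V = -2.2 - j6.73 V.
Step 5 — Current: I = V / Z = -0.3244 - j0.2867 A = 0.4329∠-138.5° A.
Step 6 — Complex power: S = V·I* = 2.643 + j1.553 VA.
Step 7 — Real power: P = Re(S) = 2.643 W.
Step 8 — Reactive power: Q = Im(S) = 1.553 VAR.
Step 9 — Apparent power: |S| = 3.065 VA.
Step 10 — Power factor: PF = P/|S| = 0.8622 (lagging).

(a) P = 2.643 W  (b) Q = 1.553 VAR  (c) S = 3.065 VA  (d) PF = 0.8622 (lagging)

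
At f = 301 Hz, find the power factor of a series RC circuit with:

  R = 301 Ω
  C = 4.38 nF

Step 1 — Angular frequency: ω = 2π·f = 2π·301 = 1891 rad/s.
Step 2 — Component impedances:
  R: Z = R = 301 Ω
  C: Z = 1/(jωC) = -j/(ω·C) = 0 - j1.207e+05 Ω
Step 3 — Series combination: Z_total = R + C = 301 - j1.207e+05 Ω = 1.207e+05∠-89.9° Ω.
Step 4 — Power factor: PF = cos(φ) = Re(Z)/|Z| = 301/1.2072e+05 = 0.002493.
Step 5 — Type: Im(Z) = -1.207e+05 ⇒ leading (phase φ = -89.9°).

PF = 0.002493 (leading, φ = -89.9°)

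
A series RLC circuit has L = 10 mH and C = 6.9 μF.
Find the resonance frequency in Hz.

Step 1 — Resonance condition Im(Z)=0 gives ω₀ = 1/√(LC).
Step 2 — ω₀ = 1/√(0.01·6.9e-06) = 3807 rad/s.
Step 3 — f₀ = ω₀/(2π) = 605.9 Hz.

f₀ = 605.9 Hz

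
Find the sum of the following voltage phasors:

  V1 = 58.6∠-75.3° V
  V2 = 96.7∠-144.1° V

Step 1 — Convert each phasor to rectangular form:
  V1 = 58.6·(cos(-75.3°) + j·sin(-75.3°)) = 14.87 - j56.68 V
  V2 = 96.7·(cos(-144.1°) + j·sin(-144.1°)) = -78.33 - j56.7 V
Step 2 — Sum components: V_total = -63.46 - j113.4 V.
Step 3 — Convert to polar: |V_total| = 129.9 V, ∠V_total = -119.2°.

V_total = 129.9∠-119.2° V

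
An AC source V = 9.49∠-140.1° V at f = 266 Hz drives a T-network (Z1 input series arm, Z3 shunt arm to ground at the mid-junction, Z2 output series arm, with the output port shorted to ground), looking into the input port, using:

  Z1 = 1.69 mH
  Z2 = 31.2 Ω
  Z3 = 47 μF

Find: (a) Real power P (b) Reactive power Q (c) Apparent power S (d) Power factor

Step 1 — Angular frequency: ω = 2π·f = 2π·266 = 1671 rad/s.
Step 2 — Component impedances:
  Z1: Z = jωL = j·1671·0.00169 = 0 + j2.825 Ω
  Z2: Z = R = 31.2 Ω
  Z3: Z = 1/(jωC) = -j/(ω·C) = 0 - j12.73 Ω
Step 3 — With the output port shorted to ground, the output series arm Z2 runs from the junction to ground; the shunt arm Z3 also runs from the junction to ground. They appear in parallel: Z3 || Z2 = 4.453 - j10.91 Ω.
Step 4 — Series with input arm Z1: Z_in = Z1 + (Z3 || Z2) = 4.453 - j8.089 Ω = 9.234∠-61.2° Ω.
Step 5 — Source phasor: V = 9.49∠-140.1° V = -7.28 - j6.087 V.
Step 6 — Current: I = V / Z = 0.1973 - j1.009 A = 1.028∠-78.9° A.
Step 7 — Complex power: S = V·I* = 4.704 - j8.544 VA.
Step 8 — Real power: P = Re(S) = 4.704 W.
Step 9 — Reactive power: Q = Im(S) = -8.544 VAR.
Step 10 — Apparent power: |S| = 9.754 VA.
Step 11 — Power factor: PF = P/|S| = 0.4823 (leading).

(a) P = 4.704 W  (b) Q = -8.544 VAR  (c) S = 9.754 VA  (d) PF = 0.4823 (leading)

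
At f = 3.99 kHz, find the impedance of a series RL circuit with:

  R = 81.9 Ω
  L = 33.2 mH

Step 1 — Angular frequency: ω = 2π·f = 2π·3990 = 2.507e+04 rad/s.
Step 2 — Component impedances:
  R: Z = R = 81.9 Ω
  L: Z = jωL = j·2.507e+04·0.0332 = 0 + j832.3 Ω
Step 3 — Series combination: Z_total = R + L = 81.9 + j832.3 Ω = 836.3∠84.4° Ω.

Z = 81.9 + j832.3 Ω = 836.3∠84.4° Ω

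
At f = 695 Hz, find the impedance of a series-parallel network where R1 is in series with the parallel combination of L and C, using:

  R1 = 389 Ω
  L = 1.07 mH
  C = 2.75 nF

Step 1 — Angular frequency: ω = 2π·f = 2π·695 = 4367 rad/s.
Step 2 — Component impedances:
  R1: Z = R = 389 Ω
  L: Z = jωL = j·4367·0.00107 = 0 + j4.672 Ω
  C: Z = 1/(jωC) = -j/(ω·C) = 0 - j8.327e+04 Ω
Step 3 — Parallel branch: L || C = 1/(1/L + 1/C) = 0 + j4.673 Ω.
Step 4 — Series with R1: Z_total = R1 + (L || C) = 389 + j4.673 Ω = 389∠0.7° Ω.

Z = 389 + j4.673 Ω = 389∠0.7° Ω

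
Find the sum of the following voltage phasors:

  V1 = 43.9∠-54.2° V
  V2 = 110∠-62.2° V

Step 1 — Convert each phasor to rectangular form:
  V1 = 43.9·(cos(-54.2°) + j·sin(-54.2°)) = 25.68 - j35.61 V
  V2 = 110·(cos(-62.2°) + j·sin(-62.2°)) = 51.3 - j97.3 V
Step 2 — Sum components: V_total = 76.98 - j132.9 V.
Step 3 — Convert to polar: |V_total| = 153.6 V, ∠V_total = -59.9°.

V_total = 153.6∠-59.9° V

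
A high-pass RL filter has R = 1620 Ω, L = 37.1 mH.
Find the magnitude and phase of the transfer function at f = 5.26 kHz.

Step 1 — Angular frequency: ω = 2π·5260 = 3.305e+04 rad/s.
Step 2 — Transfer function: H(jω) = jωL/(R + jωL).
Step 3 — Numerator jωL = j·1226; denominator R + jωL = 1620 + j1226.
Step 4 — H = 0.3642 + j0.4812.
Step 5 — Magnitude: |H| = 0.6035 (-4.4 dB); phase: φ = 52.9°.

|H| = 0.6035 (-4.4 dB), φ = 52.9°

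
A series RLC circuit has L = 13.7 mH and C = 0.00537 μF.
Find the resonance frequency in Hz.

Step 1 — Resonance condition Im(Z)=0 gives ω₀ = 1/√(LC).
Step 2 — ω₀ = 1/√(0.0137·5.37e-09) = 1.166e+05 rad/s.
Step 3 — f₀ = ω₀/(2π) = 1.856e+04 Hz.

f₀ = 1.856e+04 Hz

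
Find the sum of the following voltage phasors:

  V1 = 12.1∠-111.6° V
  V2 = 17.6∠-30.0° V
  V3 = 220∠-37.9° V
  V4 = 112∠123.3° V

Step 1 — Convert each phasor to rectangular form:
  V1 = 12.1·(cos(-111.6°) + j·sin(-111.6°)) = -4.454 - j11.25 V
  V2 = 17.6·(cos(-30.0°) + j·sin(-30.0°)) = 15.24 - j8.8 V
  V3 = 220·(cos(-37.9°) + j·sin(-37.9°)) = 173.6 - j135.1 V
  V4 = 112·(cos(123.3°) + j·sin(123.3°)) = -61.49 + j93.61 V
Step 2 — Sum components: V_total = 122.9 - j61.58 V.
Step 3 — Convert to polar: |V_total| = 137.5 V, ∠V_total = -26.6°.

V_total = 137.5∠-26.6° V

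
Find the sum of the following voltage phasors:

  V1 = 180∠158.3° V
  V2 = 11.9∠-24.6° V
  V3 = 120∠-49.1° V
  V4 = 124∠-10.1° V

Step 1 — Convert each phasor to rectangular form:
  V1 = 180·(cos(158.3°) + j·sin(158.3°)) = -167.2 + j66.55 V
  V2 = 11.9·(cos(-24.6°) + j·sin(-24.6°)) = 10.82 - j4.954 V
  V3 = 120·(cos(-49.1°) + j·sin(-49.1°)) = 78.57 - j90.7 V
  V4 = 124·(cos(-10.1°) + j·sin(-10.1°)) = 122.1 - j21.75 V
Step 2 — Sum components: V_total = 44.22 - j50.85 V.
Step 3 — Convert to polar: |V_total| = 67.39 V, ∠V_total = -49.0°.

V_total = 67.39∠-49.0° V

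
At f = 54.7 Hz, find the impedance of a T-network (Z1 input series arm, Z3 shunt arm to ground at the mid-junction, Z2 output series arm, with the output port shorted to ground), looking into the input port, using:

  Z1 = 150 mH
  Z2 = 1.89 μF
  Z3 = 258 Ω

Step 1 — Angular frequency: ω = 2π·f = 2π·54.7 = 343.7 rad/s.
Step 2 — Component impedances:
  Z1: Z = jωL = j·343.7·0.15 = 0 + j51.55 Ω
  Z2: Z = 1/(jωC) = -j/(ω·C) = 0 - j1539 Ω
  Z3: Z = R = 258 Ω
Step 3 — With the output port shorted to ground, the output series arm Z2 runs from the junction to ground; the shunt arm Z3 also runs from the junction to ground. They appear in parallel: Z3 || Z2 = 251 - j42.06 Ω.
Step 4 — Series with input arm Z1: Z_in = Z1 + (Z3 || Z2) = 251 + j9.496 Ω = 251.1∠2.2° Ω.

Z = 251 + j9.496 Ω = 251.1∠2.2° Ω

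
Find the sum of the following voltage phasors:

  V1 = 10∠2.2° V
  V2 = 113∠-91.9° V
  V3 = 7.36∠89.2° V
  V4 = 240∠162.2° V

Step 1 — Convert each phasor to rectangular form:
  V1 = 10·(cos(2.2°) + j·sin(2.2°)) = 9.993 + j0.3839 V
  V2 = 113·(cos(-91.9°) + j·sin(-91.9°)) = -3.747 - j112.9 V
  V3 = 7.36·(cos(89.2°) + j·sin(89.2°)) = 0.1028 + j7.359 V
  V4 = 240·(cos(162.2°) + j·sin(162.2°)) = -228.5 + j73.37 V
Step 2 — Sum components: V_total = -222.2 - j31.83 V.
Step 3 — Convert to polar: |V_total| = 224.4 V, ∠V_total = -171.8°.

V_total = 224.4∠-171.8° V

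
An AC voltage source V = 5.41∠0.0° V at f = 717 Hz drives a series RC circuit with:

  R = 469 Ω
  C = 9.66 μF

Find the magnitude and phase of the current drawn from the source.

Step 1 — Angular frequency: ω = 2π·f = 2π·717 = 4505 rad/s.
Step 2 — Component impedances:
  R: Z = R = 469 Ω
  C: Z = 1/(jωC) = -j/(ω·C) = 0 - j22.98 Ω
Step 3 — Series combination: Z_total = R + C = 469 - j22.98 Ω = 469.6∠-2.8° Ω.
Step 4 — Source phasor: V = 5.41∠0.0° V = 5.41 V.
Step 5 — Ohm's law: I = V / Z_total = (5.41) / (469 - j22.98) = 0.01151 + j0.0005638 A.
Step 6 — Convert to polar: |I| = 0.01152 A, ∠I = 2.8°.

I = 0.01152∠2.8° A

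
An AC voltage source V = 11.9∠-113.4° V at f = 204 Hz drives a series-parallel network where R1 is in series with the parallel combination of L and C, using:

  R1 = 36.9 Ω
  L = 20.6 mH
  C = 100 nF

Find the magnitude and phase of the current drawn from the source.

Step 1 — Angular frequency: ω = 2π·f = 2π·204 = 1282 rad/s.
Step 2 — Component impedances:
  R1: Z = R = 36.9 Ω
  L: Z = jωL = j·1282·0.0206 = 0 + j26.4 Ω
  C: Z = 1/(jωC) = -j/(ω·C) = 0 - j7802 Ω
Step 3 — Parallel branch: L || C = 1/(1/L + 1/C) = 0 + j26.49 Ω.
Step 4 — Series with R1: Z_total = R1 + (L || C) = 36.9 + j26.49 Ω = 45.43∠35.7° Ω.
Step 5 — Source phasor: V = 11.9∠-113.4° V = -4.726 - j10.92 V.
Step 6 — Ohm's law: I = V / Z_total = (-4.726 - j10.92) / (36.9 + j26.49) = -0.2247 - j0.1346 A.
Step 7 — Convert to polar: |I| = 0.262 A, ∠I = -149.1°.

I = 0.262∠-149.1° A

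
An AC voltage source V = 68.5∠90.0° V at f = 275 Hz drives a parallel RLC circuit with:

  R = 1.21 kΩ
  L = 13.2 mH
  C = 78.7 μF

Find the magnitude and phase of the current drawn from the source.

Step 1 — Angular frequency: ω = 2π·f = 2π·275 = 1728 rad/s.
Step 2 — Component impedances:
  R: Z = R = 1210 Ω
  L: Z = jωL = j·1728·0.0132 = 0 + j22.81 Ω
  C: Z = 1/(jωC) = -j/(ω·C) = 0 - j7.354 Ω
Step 3 — Parallel combination: 1/Z_total = 1/R + 1/L + 1/C; Z_total = 0.09734 - j10.85 Ω = 10.85∠-89.5° Ω.
Step 4 — Source phasor: V = 68.5∠90.0° V = 0 + j68.5 V.
Step 5 — Ohm's law: I = V / Z_total = (0 + j68.5) / (0.09734 - j10.85) = -6.312 + j0.05661 A.
Step 6 — Convert to polar: |I| = 6.312 A, ∠I = 179.5°.

I = 6.312∠179.5° A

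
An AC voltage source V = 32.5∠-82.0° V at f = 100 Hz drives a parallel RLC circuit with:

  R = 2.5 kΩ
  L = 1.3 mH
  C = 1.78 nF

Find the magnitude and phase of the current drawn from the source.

Step 1 — Angular frequency: ω = 2π·f = 2π·100 = 628.3 rad/s.
Step 2 — Component impedances:
  R: Z = R = 2500 Ω
  L: Z = jωL = j·628.3·0.0013 = 0 + j0.8168 Ω
  C: Z = 1/(jωC) = -j/(ω·C) = 0 - j8.941e+05 Ω
Step 3 — Parallel combination: 1/Z_total = 1/R + 1/L + 1/C; Z_total = 0.0002669 + j0.8168 Ω = 0.8168∠90.0° Ω.
Step 4 — Source phasor: V = 32.5∠-82.0° V = 4.523 - j32.18 V.
Step 5 — Ohm's law: I = V / Z_total = (4.523 - j32.18) / (0.0002669 + j0.8168) = -39.4 - j5.55 A.
Step 6 — Convert to polar: |I| = 39.79 A, ∠I = -172.0°.

I = 39.79∠-172.0° A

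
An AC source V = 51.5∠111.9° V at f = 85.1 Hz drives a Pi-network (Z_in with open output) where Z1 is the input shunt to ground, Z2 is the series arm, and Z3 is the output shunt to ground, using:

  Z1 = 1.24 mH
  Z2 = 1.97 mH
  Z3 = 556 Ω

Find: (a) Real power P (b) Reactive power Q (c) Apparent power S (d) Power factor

Step 1 — Angular frequency: ω = 2π·f = 2π·85.1 = 534.7 rad/s.
Step 2 — Component impedances:
  Z1: Z = jωL = j·534.7·0.00124 = 0 + j0.663 Ω
  Z2: Z = jωL = j·534.7·0.00197 = 0 + j1.053 Ω
  Z3: Z = R = 556 Ω
Step 3 — With open output, the series arm Z2 and the output shunt Z3 appear in series to ground: Z2 + Z3 = 556 + j1.053 Ω.
Step 4 — Parallel with input shunt Z1: Z_in = Z1 || (Z2 + Z3) = 0.0007906 + j0.663 Ω = 0.663∠89.9° Ω.
Step 5 — Source phasor: V = 51.5∠111.9° V = -19.21 + j47.78 V.
Step 6 — Current: I = V / Z = 72.03 + j29.06 A = 77.67∠22.0° A.
Step 7 — Complex power: S = V·I* = 4.77 + j4000 VA.
Step 8 — Real power: P = Re(S) = 4.77 W.
Step 9 — Reactive power: Q = Im(S) = 4000 VAR.
Step 10 — Apparent power: |S| = 4000 VA.
Step 11 — Power factor: PF = P/|S| = 0.001192 (lagging).

(a) P = 4.77 W  (b) Q = 4000 VAR  (c) S = 4000 VA  (d) PF = 0.001192 (lagging)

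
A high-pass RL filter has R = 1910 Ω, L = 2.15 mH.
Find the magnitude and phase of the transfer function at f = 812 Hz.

Step 1 — Angular frequency: ω = 2π·812 = 5102 rad/s.
Step 2 — Transfer function: H(jω) = jωL/(R + jωL).
Step 3 — Numerator jωL = j·10.97; denominator R + jωL = 1910 + j10.97.
Step 4 — H = 3.298e-05 + j0.005743.
Step 5 — Magnitude: |H| = 0.005743 (-44.8 dB); phase: φ = 89.7°.

|H| = 0.005743 (-44.8 dB), φ = 89.7°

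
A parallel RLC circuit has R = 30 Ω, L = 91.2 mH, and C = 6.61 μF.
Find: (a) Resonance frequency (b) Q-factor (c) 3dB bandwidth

Step 1 — Resonance: ω₀ = 1/√(LC) = 1/√(0.0912·6.61e-06) = 1288 rad/s.
Step 2 — f₀ = ω₀/(2π) = 205 Hz.
Step 3 — Parallel Q: Q = R/(ω₀L) = 30/(1288·0.0912) = 0.2554.
Step 4 — Bandwidth: Δω = ω₀/Q = 5043 rad/s; BW = Δω/(2π) = 802.6 Hz.

(a) f₀ = 205 Hz  (b) Q = 0.2554  (c) BW = 802.6 Hz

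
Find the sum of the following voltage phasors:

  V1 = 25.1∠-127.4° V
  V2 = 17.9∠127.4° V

Step 1 — Convert each phasor to rectangular form:
  V1 = 25.1·(cos(-127.4°) + j·sin(-127.4°)) = -15.25 - j19.94 V
  V2 = 17.9·(cos(127.4°) + j·sin(127.4°)) = -10.87 + j14.22 V
Step 2 — Sum components: V_total = -26.12 - j5.72 V.
Step 3 — Convert to polar: |V_total| = 26.74 V, ∠V_total = -167.6°.

V_total = 26.74∠-167.6° V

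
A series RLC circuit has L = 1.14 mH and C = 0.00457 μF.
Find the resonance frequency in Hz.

Step 1 — Resonance condition Im(Z)=0 gives ω₀ = 1/√(LC).
Step 2 — ω₀ = 1/√(0.00114·4.57e-09) = 4.381e+05 rad/s.
Step 3 — f₀ = ω₀/(2π) = 6.973e+04 Hz.

f₀ = 6.973e+04 Hz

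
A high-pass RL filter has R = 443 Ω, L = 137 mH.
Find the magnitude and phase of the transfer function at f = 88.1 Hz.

Step 1 — Angular frequency: ω = 2π·88.1 = 553.5 rad/s.
Step 2 — Transfer function: H(jω) = jωL/(R + jωL).
Step 3 — Numerator jωL = j·75.84; denominator R + jωL = 443 + j75.84.
Step 4 — H = 0.02847 + j0.1663.
Step 5 — Magnitude: |H| = 0.1687 (-15.5 dB); phase: φ = 80.3°.

|H| = 0.1687 (-15.5 dB), φ = 80.3°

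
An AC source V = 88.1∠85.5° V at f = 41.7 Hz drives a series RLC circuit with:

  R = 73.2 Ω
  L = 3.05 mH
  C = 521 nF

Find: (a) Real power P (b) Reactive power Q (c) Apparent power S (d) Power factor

Step 1 — Angular frequency: ω = 2π·f = 2π·41.7 = 262 rad/s.
Step 2 — Component impedances:
  R: Z = R = 73.2 Ω
  L: Z = jωL = j·262·0.00305 = 0 + j0.7991 Ω
  C: Z = 1/(jωC) = -j/(ω·C) = 0 - j7326 Ω
Step 3 — Series combination: Z_total = R + L + C = 73.2 - j7325 Ω = 7325∠-89.4° Ω.
Step 4 — Source phasor: V = 88.1∠85.5° V = 6.912 + j87.83 V.
Step 5 — Current: I = V / Z = -0.01198 + j0.001063 A = 0.01203∠174.9° A.
Step 6 — Complex power: S = V·I* = 0.01059 - j1.06 VA.
Step 7 — Real power: P = Re(S) = 0.01059 W.
Step 8 — Reactive power: Q = Im(S) = -1.06 VAR.
Step 9 — Apparent power: |S| = 1.06 VA.
Step 10 — Power factor: PF = P/|S| = 0.009993 (leading).

(a) P = 0.01059 W  (b) Q = -1.06 VAR  (c) S = 1.06 VA  (d) PF = 0.009993 (leading)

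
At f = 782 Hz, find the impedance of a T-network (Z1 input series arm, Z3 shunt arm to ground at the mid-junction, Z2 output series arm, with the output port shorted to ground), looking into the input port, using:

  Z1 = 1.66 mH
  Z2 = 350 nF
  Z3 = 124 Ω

Step 1 — Angular frequency: ω = 2π·f = 2π·782 = 4913 rad/s.
Step 2 — Component impedances:
  Z1: Z = jωL = j·4913·0.00166 = 0 + j8.156 Ω
  Z2: Z = 1/(jωC) = -j/(ω·C) = 0 - j581.5 Ω
  Z3: Z = R = 124 Ω
Step 3 — With the output port shorted to ground, the output series arm Z2 runs from the junction to ground; the shunt arm Z3 also runs from the junction to ground. They appear in parallel: Z3 || Z2 = 118.6 - j25.29 Ω.
Step 4 — Series with input arm Z1: Z_in = Z1 + (Z3 || Z2) = 118.6 - j17.14 Ω = 119.8∠-8.2° Ω.

Z = 118.6 - j17.14 Ω = 119.8∠-8.2° Ω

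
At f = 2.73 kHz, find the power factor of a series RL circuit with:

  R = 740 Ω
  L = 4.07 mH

Step 1 — Angular frequency: ω = 2π·f = 2π·2730 = 1.715e+04 rad/s.
Step 2 — Component impedances:
  R: Z = R = 740 Ω
  L: Z = jωL = j·1.715e+04·0.00407 = 0 + j69.81 Ω
Step 3 — Series combination: Z_total = R + L = 740 + j69.81 Ω = 743.3∠5.4° Ω.
Step 4 — Power factor: PF = cos(φ) = Re(Z)/|Z| = 740/743.3 = 0.9956.
Step 5 — Type: Im(Z) = 69.81 ⇒ lagging (phase φ = 5.4°).

PF = 0.9956 (lagging, φ = 5.4°)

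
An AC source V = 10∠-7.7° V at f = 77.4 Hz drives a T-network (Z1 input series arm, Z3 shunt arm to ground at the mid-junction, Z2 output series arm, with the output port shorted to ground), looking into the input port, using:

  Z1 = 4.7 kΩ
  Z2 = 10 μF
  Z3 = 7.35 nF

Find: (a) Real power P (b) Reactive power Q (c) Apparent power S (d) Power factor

Step 1 — Angular frequency: ω = 2π·f = 2π·77.4 = 486.3 rad/s.
Step 2 — Component impedances:
  Z1: Z = R = 4700 Ω
  Z2: Z = 1/(jωC) = -j/(ω·C) = 0 - j205.6 Ω
  Z3: Z = 1/(jωC) = -j/(ω·C) = 0 - j2.798e+05 Ω
Step 3 — With the output port shorted to ground, the output series arm Z2 runs from the junction to ground; the shunt arm Z3 also runs from the junction to ground. They appear in parallel: Z3 || Z2 = 0 - j205.5 Ω.
Step 4 — Series with input arm Z1: Z_in = Z1 + (Z3 || Z2) = 4700 - j205.5 Ω = 4704∠-2.5° Ω.
Step 5 — Source phasor: V = 10∠-7.7° V = 9.91 - j1.34 V.
Step 6 — Current: I = V / Z = 0.002117 - j0.0001925 A = 0.002126∠-5.2° A.
Step 7 — Complex power: S = V·I* = 0.02124 - j0.0009284 VA.
Step 8 — Real power: P = Re(S) = 0.02124 W.
Step 9 — Reactive power: Q = Im(S) = -0.0009284 VAR.
Step 10 — Apparent power: |S| = 0.02126 VA.
Step 11 — Power factor: PF = P/|S| = 0.999 (leading).

(a) P = 0.02124 W  (b) Q = -0.0009284 VAR  (c) S = 0.02126 VA  (d) PF = 0.999 (leading)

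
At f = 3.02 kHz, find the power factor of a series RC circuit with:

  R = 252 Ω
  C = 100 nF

Step 1 — Angular frequency: ω = 2π·f = 2π·3020 = 1.898e+04 rad/s.
Step 2 — Component impedances:
  R: Z = R = 252 Ω
  C: Z = 1/(jωC) = -j/(ω·C) = 0 - j527 Ω
Step 3 — Series combination: Z_total = R + C = 252 - j527 Ω = 584.2∠-64.4° Ω.
Step 4 — Power factor: PF = cos(φ) = Re(Z)/|Z| = 252/584.2 = 0.4314.
Step 5 — Type: Im(Z) = -527 ⇒ leading (phase φ = -64.4°).

PF = 0.4314 (leading, φ = -64.4°)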